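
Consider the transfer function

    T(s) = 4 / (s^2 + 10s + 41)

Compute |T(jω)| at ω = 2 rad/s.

|T(j2)| ≈ 0.09510

Substitute s = j2: numerator = 4, denominator = 37 + j20.
|T(j2)| = |4| / |37 + j20| = 4 / 42.059 ≈ 0.09510.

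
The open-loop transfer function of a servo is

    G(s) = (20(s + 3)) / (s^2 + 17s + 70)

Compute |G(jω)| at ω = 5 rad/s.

Substitute s = j5: numerator = 60 + j100, denominator = 45 + j85.
|G(j5)| = |60 + j100| / |45 + j85| = 116.62 / 96.177 ≈ 1.213.

|G(j5)| ≈ 1.213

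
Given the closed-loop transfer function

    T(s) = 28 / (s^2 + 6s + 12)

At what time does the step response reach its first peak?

t_p ≈ 1.814 s

Comparing s^2 + 6s + 12 to s^2 + 2ζωₙs + ωₙ²: ωₙ = √12 ≈ 3.464 rad/s and ζ = 6/(2·√12) ≈ 0.8660.
ζωₙ = 6/2 = 3, so ω_d = ωₙ√(1−ζ²) = √(ωₙ² − (ζωₙ)²) = √(12 − 3²) = √3 ≈ 1.732 rad/s.
t_p = π/ω_d = π/1.732 ≈ 1.814 s.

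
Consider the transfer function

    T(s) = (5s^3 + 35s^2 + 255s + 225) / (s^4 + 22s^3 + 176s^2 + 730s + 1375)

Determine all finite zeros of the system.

Set the numerator to zero: 5s^3 + 35s^2 + 255s + 225 = 0, i.e. 5·(s^3 + 7s^2 + 51s + 45) = 0.
Factoring: (s + 1)(s^2 + 6s + 45) = 0.

s = -1, -3 ± 6j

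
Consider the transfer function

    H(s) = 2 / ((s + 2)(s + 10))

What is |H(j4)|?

|H(j4)| ≈ 0.04152

Substitute s = j4: numerator = 2, denominator = 4 + j48.
|H(j4)| = |2| / |4 + j48| = 2 / 48.166 ≈ 0.04152.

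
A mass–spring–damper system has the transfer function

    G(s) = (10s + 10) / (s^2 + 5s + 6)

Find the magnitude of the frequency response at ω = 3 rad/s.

Substitute s = j3: numerator = 10 + j30, denominator = -3 + j15.
|G(j3)| = |10 + j30| / |-3 + j15| = 31.623 / 15.297 ≈ 2.067.

|G(j3)| ≈ 2.067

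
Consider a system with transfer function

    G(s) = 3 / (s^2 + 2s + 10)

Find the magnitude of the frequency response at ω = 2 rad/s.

Substitute s = j2: numerator = 3, denominator = 6 + j4.
|G(j2)| = |3| / |6 + j4| = 3 / 7.2111 ≈ 0.4160.

|G(j2)| ≈ 0.4160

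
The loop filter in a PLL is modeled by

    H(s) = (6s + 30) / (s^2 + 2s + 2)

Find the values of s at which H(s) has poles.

The poles are the roots of the denominator s^2 + 2s + 2 = 0.
Using the quadratic formula: s = (-2 ± √(-4))/2 = -1 ± 1j.

s = -1 ± j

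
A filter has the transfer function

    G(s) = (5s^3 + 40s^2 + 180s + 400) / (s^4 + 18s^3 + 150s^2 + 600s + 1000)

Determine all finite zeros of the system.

Set the numerator to zero: 5s^3 + 40s^2 + 180s + 400 = 0, i.e. 5·(s^3 + 8s^2 + 36s + 80) = 0.
Factoring: (s + 4)(s^2 + 4s + 20) = 0.

s = -4, -2 ± 4j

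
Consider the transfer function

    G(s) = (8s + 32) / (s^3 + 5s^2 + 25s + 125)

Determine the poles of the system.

s = ±5j, -5

The poles are the roots of the denominator s^3 + 5s^2 + 25s + 125 = 0.
Trying s = -5: the polynomial evaluates to 0, so (s + 5) is a factor.
Dividing out leaves s^2 + 25 = 0.
The quadratic formula then gives s = 0 ± 5j.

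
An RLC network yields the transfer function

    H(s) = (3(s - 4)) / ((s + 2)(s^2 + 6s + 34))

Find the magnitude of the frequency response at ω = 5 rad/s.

|H(j5)| ≈ 0.1139

Substitute s = j5: numerator = -12 + j15, denominator = -132 + j105.
|H(j5)| = |-12 + j15| / |-132 + j105| = 19.209 / 168.67 ≈ 0.1139.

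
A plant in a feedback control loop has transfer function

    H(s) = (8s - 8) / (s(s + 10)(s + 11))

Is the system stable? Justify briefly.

The poles can be read from the denominator factors: s = 0, -10, -11.
Since the simple pole(s) at s = 0 lie on the jω-axis with none in the right half-plane, the system is marginally stable.

marginally stable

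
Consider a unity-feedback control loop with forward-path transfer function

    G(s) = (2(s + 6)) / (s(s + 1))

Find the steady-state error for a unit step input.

e_ss = 0

G(s) has one pole at the origin.
This is a Type 1 system; for a step input the steady-state error is zero.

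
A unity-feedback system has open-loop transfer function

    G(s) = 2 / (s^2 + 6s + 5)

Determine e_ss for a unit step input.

e_ss = 0.7143

G(s) has no poles at the origin.
This is a Type 0 system. Kp = lim_{s→0} G(s) = 2/5.
e_ss = 1/(1 + Kp) = 1/(1 + 2/5) = 5/7 ≈ 0.7143.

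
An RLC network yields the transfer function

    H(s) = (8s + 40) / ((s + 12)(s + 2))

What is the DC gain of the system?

H(0) = 5/3 ≈ 1.667

Set s = 0: H(0) = (40) / (24) = 5/3.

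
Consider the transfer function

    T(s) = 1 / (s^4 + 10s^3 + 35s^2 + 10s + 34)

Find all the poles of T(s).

s = ±j, -5 ± 3j

The poles are the roots of the denominator s^4 + 10s^3 + 35s^2 + 10s + 34 = 0.
No real roots exist; factor into two real quadratics: (s^2 + 1)(s^2 + 10s + 34) = 0.
Each quadratic gives a conjugate pair via the quadratic formula.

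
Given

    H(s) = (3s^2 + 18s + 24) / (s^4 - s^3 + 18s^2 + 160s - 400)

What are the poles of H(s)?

s = -5, 2, 2 + 6j, 2 - 6j

The poles are the roots of the denominator s^4 - s^3 + 18s^2 + 160s - 400 = 0.
Trying s = -5: the polynomial evaluates to 0, so (s + 5) is a factor.
Dividing out leaves s^3 - 6s^2 + 48s - 80 = 0.
This factors further as (s - 2)(s^2 - 4s + 40) = 0.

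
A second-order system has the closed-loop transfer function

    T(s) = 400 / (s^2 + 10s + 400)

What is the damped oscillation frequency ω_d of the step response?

Comparing s^2 + 10s + 400 to s^2 + 2ζωₙs + ωₙ²: ωₙ = 20 rad/s and ζ = 10/(2·20) = 0.25.
ζωₙ = 10/2 = 5, so ω_d = ωₙ√(1−ζ²) = √(ωₙ² − (ζωₙ)²) = √(400 − 5²) = √375 ≈ 19.36 rad/s.

ω_d ≈ 19.36 rad/s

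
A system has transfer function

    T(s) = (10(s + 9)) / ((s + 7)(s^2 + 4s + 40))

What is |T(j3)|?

Substitute s = j3: numerator = 90 + j30, denominator = 181 + j177.
|T(j3)| = |90 + j30| / |181 + j177| = 94.868 / 253.16 ≈ 0.3747.

|T(j3)| ≈ 0.3747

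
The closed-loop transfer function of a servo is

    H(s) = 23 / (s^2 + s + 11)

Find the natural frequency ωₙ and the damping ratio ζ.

ωₙ ≈ 3.317 rad/s, ζ ≈ 0.1508

Compare the denominator to the standard form s^2 + 2ζωₙs + ωₙ².
ωₙ² = 11, so ωₙ = √11 ≈ 3.317 rad/s.
2ζωₙ = 1, so ζ = 1/(2·√11) ≈ 0.1508.
With ζ = 0.1508 the response is underdamped.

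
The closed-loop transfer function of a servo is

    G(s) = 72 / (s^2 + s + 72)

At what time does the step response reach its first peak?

t_p ≈ 0.3709 s

Comparing s^2 + s + 72 to s^2 + 2ζωₙs + ωₙ²: ωₙ = √72 ≈ 8.485 rad/s and ζ = 1/(2·√72) ≈ 0.05893.
ζωₙ = 1/2 = 0.5, so ω_d = ωₙ√(1−ζ²) = √(ωₙ² − (ζωₙ)²) = √(72 − 0.5²) = √71.75 ≈ 8.471 rad/s.
t_p = π/ω_d = π/8.471 ≈ 0.3709 s.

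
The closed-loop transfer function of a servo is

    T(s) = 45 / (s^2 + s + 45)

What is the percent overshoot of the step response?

%OS ≈ 79.1%

Comparing s^2 + s + 45 to s^2 + 2ζωₙs + ωₙ²: ωₙ = √45 ≈ 6.708 rad/s and ζ = 1/(2·√45) ≈ 0.07454.
%OS = 100·exp(−πζ/√(1−ζ²)) = 100·exp(−π·0.07454/√(1−0.07454²)) ≈ 79.1%.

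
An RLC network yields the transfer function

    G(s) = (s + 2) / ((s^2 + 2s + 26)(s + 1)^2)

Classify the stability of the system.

stable

The poles can be read from the denominator factors: s = -1 + 5j, -1 - 5j, -1, -1.
Since all poles lie strictly in the left half-plane, the system is stable.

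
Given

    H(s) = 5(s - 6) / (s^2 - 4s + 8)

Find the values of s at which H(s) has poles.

s = 2 ± 2j

The poles are the roots of the denominator s^2 - 4s + 8 = 0.
Using the quadratic formula: s = (4 ± √(-16))/2 = 2 ± 2j.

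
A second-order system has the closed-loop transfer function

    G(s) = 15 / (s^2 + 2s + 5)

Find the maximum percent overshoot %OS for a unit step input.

Comparing s^2 + 2s + 5 to s^2 + 2ζωₙs + ωₙ²: ωₙ = √5 ≈ 2.236 rad/s and ζ = 2/(2·√5) ≈ 0.4472.
%OS = 100·exp(−πζ/√(1−ζ²)) = 100·exp(−π·0.4472/√(1−0.4472²)) ≈ 20.8%.

%OS ≈ 20.8%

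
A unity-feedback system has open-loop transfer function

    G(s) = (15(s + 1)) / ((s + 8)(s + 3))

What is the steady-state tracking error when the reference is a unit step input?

G(s) has no poles at the origin.
This is a Type 0 system. Kp = lim_{s→0} G(s) = 15/24 = 5/8.
e_ss = 1/(1 + Kp) = 1/(1 + 5/8) = 8/13 ≈ 0.6154.

e_ss = 0.6154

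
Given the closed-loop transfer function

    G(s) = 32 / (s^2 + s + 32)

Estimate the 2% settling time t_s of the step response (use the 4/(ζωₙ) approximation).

t_s ≈ 8 s

Comparing s^2 + s + 32 to s^2 + 2ζωₙs + ωₙ²: ωₙ = √32 ≈ 5.657 rad/s and ζ = 1/(2·√32) ≈ 0.08839.
ζωₙ = 1/2 = 0.5, so t_s ≈ 4/(ζωₙ) = 4/0.5 = 8 s.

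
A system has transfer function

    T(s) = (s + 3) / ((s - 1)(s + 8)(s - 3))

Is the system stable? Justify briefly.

unstable

The poles can be read from the denominator factors: s = 1, -8, 3.
Since the pole(s) at s = 1, 3 lie in the right half-plane, the system is unstable.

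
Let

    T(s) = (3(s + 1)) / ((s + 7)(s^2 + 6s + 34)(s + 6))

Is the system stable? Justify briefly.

The poles can be read from the denominator factors: s = -7, -3 + 5j, -3 - 5j, -6.
Since all poles lie strictly in the left half-plane, the system is stable.

stable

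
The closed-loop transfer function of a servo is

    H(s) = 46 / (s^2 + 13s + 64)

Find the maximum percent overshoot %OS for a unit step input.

%OS ≈ 1.25%

Comparing s^2 + 13s + 64 to s^2 + 2ζωₙs + ωₙ²: ωₙ = 8 rad/s and ζ = 13/(2·8) = 0.8125.
%OS = 100·exp(−πζ/√(1−ζ²)) = 100·exp(−π·0.8125/√(1−0.8125²)) ≈ 1.25%.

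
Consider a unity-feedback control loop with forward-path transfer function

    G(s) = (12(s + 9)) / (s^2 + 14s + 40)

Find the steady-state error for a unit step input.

G(s) has no poles at the origin.
This is a Type 0 system. Kp = lim_{s→0} G(s) = 108/40 = 27/10.
e_ss = 1/(1 + Kp) = 1/(1 + 27/10) = 10/37 ≈ 0.2703.

e_ss = 0.2703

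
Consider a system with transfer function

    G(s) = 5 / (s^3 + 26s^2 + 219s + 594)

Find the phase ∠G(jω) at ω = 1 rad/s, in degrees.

At s = j1: numerator = 5, denominator = 568 + j218.
∠G = ∠num − ∠den = 0° − (20.997°) = -21.00°.

∠G(j1) ≈ -21.00°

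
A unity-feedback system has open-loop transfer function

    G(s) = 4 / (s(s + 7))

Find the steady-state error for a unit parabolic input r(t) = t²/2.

e_ss = ∞

G(s) has one pole at the origin.
This is a Type 1 system; Ka = lim_{s→0} s^2·G(s) = 0, so the steady-state error for a parabola input is infinite.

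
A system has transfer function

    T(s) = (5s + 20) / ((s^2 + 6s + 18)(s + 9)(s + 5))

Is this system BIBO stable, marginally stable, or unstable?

stable

The poles can be read from the denominator factors: s = -3 + 3j, -3 - 3j, -9, -5.
Since all poles lie strictly in the left half-plane, the system is stable.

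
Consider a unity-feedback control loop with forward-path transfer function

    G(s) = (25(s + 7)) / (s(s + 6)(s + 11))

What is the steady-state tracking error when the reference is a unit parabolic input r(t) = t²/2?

G(s) has one pole at the origin.
This is a Type 1 system; Ka = lim_{s→0} s^2·G(s) = 0, so the steady-state error for a parabola input is infinite.

e_ss = ∞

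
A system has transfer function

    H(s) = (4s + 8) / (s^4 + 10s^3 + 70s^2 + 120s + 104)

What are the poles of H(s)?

The poles are the roots of the denominator s^4 + 10s^3 + 70s^2 + 120s + 104 = 0.
No real roots exist; factor into two real quadratics: (s^2 + 2s + 2)(s^2 + 8s + 52) = 0.
Each quadratic gives a conjugate pair via the quadratic formula.

s = -1 ± j, -4 ± 6j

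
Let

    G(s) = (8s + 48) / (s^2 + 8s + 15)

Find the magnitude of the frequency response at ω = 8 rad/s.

|G(j8)| ≈ 0.9925

Substitute s = j8: numerator = 48 + j64, denominator = -49 + j64.
|G(j8)| = |48 + j64| / |-49 + j64| = 80 / 80.604 ≈ 0.9925.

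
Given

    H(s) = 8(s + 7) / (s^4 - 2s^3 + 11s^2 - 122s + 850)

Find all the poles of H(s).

s = 4 + 3j, 4 - 3j, -3 + 5j, -3 - 5j

The poles are the roots of the denominator s^4 - 2s^3 + 11s^2 - 122s + 850 = 0.
No real roots exist; factor into two real quadratics: (s^2 - 8s + 25)(s^2 + 6s + 34) = 0.
Each quadratic gives a conjugate pair via the quadratic formula.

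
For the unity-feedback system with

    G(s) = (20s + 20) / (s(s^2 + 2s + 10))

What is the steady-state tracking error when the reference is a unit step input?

e_ss = 0

G(s) has one pole at the origin.
This is a Type 1 system; for a step input the steady-state error is zero.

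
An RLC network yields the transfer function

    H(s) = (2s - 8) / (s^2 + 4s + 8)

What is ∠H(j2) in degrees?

∠H(j2) ≈ 90°

At s = j2: numerator = -8 + j4, denominator = 4 + j8.
∠H = ∠num − ∠den = 153.43° − (63.435°) = 90°.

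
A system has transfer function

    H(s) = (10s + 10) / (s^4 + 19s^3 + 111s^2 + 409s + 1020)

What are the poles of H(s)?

s = -1 + 4j, -1 - 4j, -12, -5

The poles are the roots of the denominator s^4 + 19s^3 + 111s^2 + 409s + 1020 = 0.
Trying s = -12: the polynomial evaluates to 0, so (s + 12) is a factor.
Dividing out leaves s^3 + 7s^2 + 27s + 85 = 0.
This factors further as (s^2 + 2s + 17)(s + 5) = 0.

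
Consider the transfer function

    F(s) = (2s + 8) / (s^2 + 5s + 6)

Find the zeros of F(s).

s = -4

Set the numerator to zero: 2s + 8 = 0, i.e. 2·(s + 4) = 0.
So s = -4.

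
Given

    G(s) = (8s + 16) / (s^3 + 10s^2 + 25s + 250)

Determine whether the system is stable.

The denominator s^3 + 10s^2 + 25s + 250 factors as (s^2 + 25)(s + 10), giving poles at s = 5j, -5j, -10.
Since the simple pole(s) at s = ±5j lie on the jω-axis with none in the right half-plane, the system is marginally stable.

marginally stable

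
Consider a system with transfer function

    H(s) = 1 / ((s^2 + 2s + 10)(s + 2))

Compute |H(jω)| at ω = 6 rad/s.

|H(j6)| ≈ 0.005522

Substitute s = j6: numerator = 1, denominator = -124 - j132.
|H(j6)| = |1| / |-124 - j132| = 1 / 181.11 ≈ 0.005522.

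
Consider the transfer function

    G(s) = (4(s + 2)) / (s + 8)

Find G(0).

At s = 0 each factor (s + a) contributes a and each (s^2 + bs + c) contributes c.
G(0) = 4·(2) / ((8)) = 8/8 = 1.

G(0) = 1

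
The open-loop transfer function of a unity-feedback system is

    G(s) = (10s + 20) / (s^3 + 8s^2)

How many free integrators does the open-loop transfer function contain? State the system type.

Type 2

Factor s from the denominator: s^3 + 8s^2 = s^2·(s + 8).
There are 2 poles at the origin, so the system is Type 2.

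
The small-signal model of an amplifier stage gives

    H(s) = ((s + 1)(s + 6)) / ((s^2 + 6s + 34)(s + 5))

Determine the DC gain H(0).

At s = 0 each factor (s + a) contributes a and each (s^2 + bs + c) contributes c.
H(0) = 1·(1) · (6) / ((34) · (5)) = 6/170 = 3/85.

H(0) = 3/85 ≈ 0.03529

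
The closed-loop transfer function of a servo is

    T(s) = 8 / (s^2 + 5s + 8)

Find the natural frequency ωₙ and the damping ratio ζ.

Compare the denominator to the standard form s^2 + 2ζωₙs + ωₙ².
ωₙ² = 8, so ωₙ = √8 ≈ 2.828 rad/s.
2ζωₙ = 5, so ζ = 5/(2·√8) ≈ 0.8839.

ωₙ ≈ 2.828 rad/s, ζ ≈ 0.8839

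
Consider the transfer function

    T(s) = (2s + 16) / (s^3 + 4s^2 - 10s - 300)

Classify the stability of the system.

The denominator s^3 + 4s^2 - 10s - 300 factors as (s^2 + 10s + 50)(s - 6), giving poles at s = -5 ± 5j, 6.
Since the pole(s) at s = 6 lie in the right half-plane, the system is unstable.

unstable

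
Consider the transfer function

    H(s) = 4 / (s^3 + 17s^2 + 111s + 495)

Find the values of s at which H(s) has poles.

s = -3 + 6j, -3 - 6j, -11

The poles are the roots of the denominator s^3 + 17s^2 + 111s + 495 = 0.
Trying s = -11: the polynomial evaluates to 0, so (s + 11) is a factor.
Dividing out leaves s^2 + 6s + 45 = 0.
The quadratic formula then gives s = -3 ± 6j.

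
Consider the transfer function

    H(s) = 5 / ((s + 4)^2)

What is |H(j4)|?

Substitute s = j4: numerator = 5, denominator = j32.
|H(j4)| = |5| / |j32| = 5 / 32 ≈ 0.1562.

|H(j4)| ≈ 0.1562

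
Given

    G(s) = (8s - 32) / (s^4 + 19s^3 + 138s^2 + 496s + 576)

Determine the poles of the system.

The poles are the roots of the denominator s^4 + 19s^3 + 138s^2 + 496s + 576 = 0.
Trying s = -2: the polynomial evaluates to 0, so (s + 2) is a factor.
Dividing out leaves s^3 + 17s^2 + 104s + 288 = 0.
This factors further as (s^2 + 8s + 32)(s + 9) = 0.

s = -4 ± 4j, -2, -9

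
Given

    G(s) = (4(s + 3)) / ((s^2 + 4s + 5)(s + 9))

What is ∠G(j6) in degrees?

At s = j6: numerator = 12 + j24, denominator = -423 + j30.
∠G = ∠num − ∠den = 63.435° − (175.94°) = -112.5°.

∠G(j6) ≈ -112.5°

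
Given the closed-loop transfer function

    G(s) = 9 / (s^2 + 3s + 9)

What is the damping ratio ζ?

Compare the denominator to the standard form s^2 + 2ζωₙs + ωₙ².
ωₙ² = 9, so ωₙ = 3 rad/s.
2ζωₙ = 3, so ζ = 3/(2·3) = 0.5.
With ζ = 0.5 the response is underdamped.

ζ = 0.5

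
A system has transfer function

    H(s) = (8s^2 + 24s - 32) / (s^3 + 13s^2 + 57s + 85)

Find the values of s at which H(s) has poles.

The poles are the roots of the denominator s^3 + 13s^2 + 57s + 85 = 0.
Trying s = -5: the polynomial evaluates to 0, so (s + 5) is a factor.
Dividing out leaves s^2 + 8s + 17 = 0.
The quadratic formula then gives s = -4 ± 1j.

s = -5, -4 ± j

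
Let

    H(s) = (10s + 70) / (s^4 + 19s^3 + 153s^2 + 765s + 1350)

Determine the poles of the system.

s = -10, -3, -3 ± 6j

The poles are the roots of the denominator s^4 + 19s^3 + 153s^2 + 765s + 1350 = 0.
Trying s = -10: the polynomial evaluates to 0, so (s + 10) is a factor.
Dividing out leaves s^3 + 9s^2 + 63s + 135 = 0.
This factors further as (s + 3)(s^2 + 6s + 45) = 0.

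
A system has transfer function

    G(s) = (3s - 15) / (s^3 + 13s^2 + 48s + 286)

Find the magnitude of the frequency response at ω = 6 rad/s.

Substitute s = j6: numerator = -15 + j18, denominator = -182 + j72.
|G(j6)| = |-15 + j18| / |-182 + j72| = 23.431 / 195.72 ≈ 0.1197.

|G(j6)| ≈ 0.1197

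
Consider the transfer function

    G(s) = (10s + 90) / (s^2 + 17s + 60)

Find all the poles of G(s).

s = -12, -5

The poles are the roots of the denominator s^2 + 17s + 60 = 0.
Factoring: (s + 12)(s + 5) = 0, so s = -12 and s = -5.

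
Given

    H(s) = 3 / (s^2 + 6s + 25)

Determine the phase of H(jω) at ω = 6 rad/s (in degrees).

∠H(j6) ≈ -107.0°

At s = j6: numerator = 3, denominator = -11 + j36.
∠H = ∠num − ∠den = 0° − (106.99°) = -107.0°.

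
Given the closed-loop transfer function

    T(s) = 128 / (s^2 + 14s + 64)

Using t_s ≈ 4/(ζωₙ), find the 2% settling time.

Comparing s^2 + 14s + 64 to s^2 + 2ζωₙs + ωₙ²: ωₙ = 8 rad/s and ζ = 14/(2·8) = 0.875.
ζωₙ = 14/2 = 7, so t_s ≈ 4/(ζωₙ) = 4/7 ≈ 0.5714 s.

t_s ≈ 0.5714 s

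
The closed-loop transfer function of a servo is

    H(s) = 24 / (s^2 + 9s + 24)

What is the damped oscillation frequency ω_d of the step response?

Comparing s^2 + 9s + 24 to s^2 + 2ζωₙs + ωₙ²: ωₙ = √24 ≈ 4.899 rad/s and ζ = 9/(2·√24) ≈ 0.9186.
ζωₙ = 9/2 = 4.5, so ω_d = ωₙ√(1−ζ²) = √(ωₙ² − (ζωₙ)²) = √(24 − 4.5²) = √3.75 ≈ 1.936 rad/s.

ω_d ≈ 1.936 rad/s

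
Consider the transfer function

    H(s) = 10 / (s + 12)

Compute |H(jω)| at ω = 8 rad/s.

|H(j8)| ≈ 0.6934

Substitute s = j8: numerator = 10, denominator = 12 + j8.
|H(j8)| = |10| / |12 + j8| = 10 / 14.422 ≈ 0.6934.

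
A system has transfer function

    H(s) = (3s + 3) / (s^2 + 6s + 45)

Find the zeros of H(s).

Set the numerator to zero: 3s + 3 = 0, i.e. 3·(s + 1) = 0.
So s = -1.

s = -1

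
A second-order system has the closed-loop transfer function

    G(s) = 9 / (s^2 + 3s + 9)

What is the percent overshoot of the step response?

Comparing s^2 + 3s + 9 to s^2 + 2ζωₙs + ωₙ²: ωₙ = 3 rad/s and ζ = 3/(2·3) = 0.5.
%OS = 100·exp(−πζ/√(1−ζ²)) = 100·exp(−π·0.5/√(1−0.5²)) ≈ 16.3%.

%OS ≈ 16.3%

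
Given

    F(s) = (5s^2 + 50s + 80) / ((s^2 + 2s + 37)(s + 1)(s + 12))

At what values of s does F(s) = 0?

s = -8, -2

Set the numerator to zero: 5s^2 + 50s + 80 = 0, i.e. 5·(s^2 + 10s + 16) = 0.
Factoring: (s + 8)(s + 2) = 0.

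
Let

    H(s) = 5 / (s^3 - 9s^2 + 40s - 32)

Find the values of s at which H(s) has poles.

s = 4 ± 4j, 1

The poles are the roots of the denominator s^3 - 9s^2 + 40s - 32 = 0.
Trying s = 1: the polynomial evaluates to 0, so (s - 1) is a factor.
Dividing out leaves s^2 - 8s + 32 = 0.
The quadratic formula then gives s = 4 ± 4j.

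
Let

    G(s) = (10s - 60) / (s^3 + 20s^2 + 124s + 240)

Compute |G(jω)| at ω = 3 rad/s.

|G(j3)| ≈ 0.1916

Substitute s = j3: numerator = -60 + j30, denominator = 60 + j345.
|G(j3)| = |-60 + j30| / |60 + j345| = 67.082 / 350.18 ≈ 0.1916.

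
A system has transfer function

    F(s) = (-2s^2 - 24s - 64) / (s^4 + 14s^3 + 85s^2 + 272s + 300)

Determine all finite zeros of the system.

Set the numerator to zero: -2s^2 - 24s - 64 = 0, i.e. -2·(s^2 + 12s + 32) = 0.
Factoring: (s + 8)(s + 4) = 0.

s = -8, -4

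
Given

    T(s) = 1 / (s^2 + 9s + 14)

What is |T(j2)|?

|T(j2)| ≈ 0.04856

Substitute s = j2: numerator = 1, denominator = 10 + j18.
|T(j2)| = |1| / |10 + j18| = 1 / 20.591 ≈ 0.04856.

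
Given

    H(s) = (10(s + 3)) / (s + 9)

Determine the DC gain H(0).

H(0) = 10/3 ≈ 3.333

At s = 0 each factor (s + a) contributes a and each (s^2 + bs + c) contributes c.
H(0) = 10·(3) / ((9)) = 30/9 = 10/3.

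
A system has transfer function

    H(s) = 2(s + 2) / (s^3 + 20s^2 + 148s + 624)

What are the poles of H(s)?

The poles are the roots of the denominator s^3 + 20s^2 + 148s + 624 = 0.
Trying s = -12: the polynomial evaluates to 0, so (s + 12) is a factor.
Dividing out leaves s^2 + 8s + 52 = 0.
The quadratic formula then gives s = -4 ± 6j.

s = -4 ± 6j, -12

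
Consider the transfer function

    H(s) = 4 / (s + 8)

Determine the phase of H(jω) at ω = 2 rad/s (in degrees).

At s = j2: numerator = 4, denominator = 8 + j2.
∠H = ∠num − ∠den = 0° − (14.036°) = -14.04°.

∠H(j2) ≈ -14.04°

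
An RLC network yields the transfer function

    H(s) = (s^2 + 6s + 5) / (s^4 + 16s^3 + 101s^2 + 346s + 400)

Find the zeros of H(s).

Set the numerator to zero: s^2 + 6s + 5 = 0.
Factoring: (s + 5)(s + 1) = 0.

s = -5, -1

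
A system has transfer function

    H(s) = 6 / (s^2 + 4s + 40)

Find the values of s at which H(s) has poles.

The poles are the roots of the denominator s^2 + 4s + 40 = 0.
Using the quadratic formula: s = (-4 ± √(-144))/2 = -2 ± 6j.

s = -2 ± 6j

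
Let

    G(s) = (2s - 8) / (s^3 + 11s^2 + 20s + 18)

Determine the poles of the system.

s = -1 ± j, -9

The poles are the roots of the denominator s^3 + 11s^2 + 20s + 18 = 0.
Trying s = -9: the polynomial evaluates to 0, so (s + 9) is a factor.
Dividing out leaves s^2 + 2s + 2 = 0.
The quadratic formula then gives s = -1 ± 1j.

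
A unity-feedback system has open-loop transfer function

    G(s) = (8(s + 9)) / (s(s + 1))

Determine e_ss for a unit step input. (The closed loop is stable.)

e_ss = 0

G(s) has one pole at the origin.
This is a Type 1 system; for a step input the steady-state error is zero.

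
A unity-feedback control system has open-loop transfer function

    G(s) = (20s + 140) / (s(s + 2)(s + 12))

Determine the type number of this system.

Type 1

The denominator has 1 factor of s at the origin (free integrator), so this is a Type 1 system.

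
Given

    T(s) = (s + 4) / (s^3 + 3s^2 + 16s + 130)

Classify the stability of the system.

The denominator s^3 + 3s^2 + 16s + 130 factors as (s + 5)(s^2 - 2s + 26), giving poles at s = -5, 1 + 5j, 1 - 5j.
Since the pole(s) at s = 1 + 5j, 1 - 5j lie in the right half-plane, the system is unstable.

unstable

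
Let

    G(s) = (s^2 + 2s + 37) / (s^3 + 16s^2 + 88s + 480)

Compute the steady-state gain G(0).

G(0) = 37/480 ≈ 0.07708

Set s = 0: G(0) = (37) / (480) = 37/480.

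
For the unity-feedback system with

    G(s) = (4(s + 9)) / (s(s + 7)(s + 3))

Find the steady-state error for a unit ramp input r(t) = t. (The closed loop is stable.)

G(s) has one pole at the origin.
This is a Type 1 system. Kv = lim_{s→0} s·G(s) = 36/21 = 12/7.
e_ss = 1/Kv = 1/(12/7) = 7/12 ≈ 0.5833.

e_ss = 0.5833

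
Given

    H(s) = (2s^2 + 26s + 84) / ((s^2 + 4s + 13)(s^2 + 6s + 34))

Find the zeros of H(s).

Set the numerator to zero: 2s^2 + 26s + 84 = 0, i.e. 2·(s^2 + 13s + 42) = 0.
Factoring: (s + 6)(s + 7) = 0.

s = -6, -7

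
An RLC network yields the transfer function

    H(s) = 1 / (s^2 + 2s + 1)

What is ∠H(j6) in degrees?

At s = j6: numerator = 1, denominator = -35 + j12.
∠H = ∠num − ∠den = 0° − (161.08°) = -161.1°.

∠H(j6) ≈ -161.1°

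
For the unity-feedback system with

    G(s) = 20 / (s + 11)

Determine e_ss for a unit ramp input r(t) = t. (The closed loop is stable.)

e_ss = ∞

G(s) has no poles at the origin.
This is a Type 0 system; Kv = lim_{s→0} s·G(s) = 0, so the steady-state error for a ramp input is infinite.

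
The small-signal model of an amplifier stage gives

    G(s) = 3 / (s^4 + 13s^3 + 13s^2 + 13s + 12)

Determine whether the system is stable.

The denominator s^4 + 13s^3 + 13s^2 + 13s + 12 factors as (s^2 + 1)(s + 12)(s + 1), giving poles at s = ±j, -12, -1.
Since the simple pole(s) at s = j, -j lie on the jω-axis with none in the right half-plane, the system is marginally stable.

marginally stable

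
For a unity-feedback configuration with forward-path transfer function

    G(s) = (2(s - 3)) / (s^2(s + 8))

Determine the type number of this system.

Type 2

The denominator has 2 factors of s at the origin (free integrators), so this is a Type 2 system.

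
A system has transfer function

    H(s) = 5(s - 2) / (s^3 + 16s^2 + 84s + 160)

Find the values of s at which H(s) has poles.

The poles are the roots of the denominator s^3 + 16s^2 + 84s + 160 = 0.
Trying s = -8: the polynomial evaluates to 0, so (s + 8) is a factor.
Dividing out leaves s^2 + 8s + 20 = 0.
The quadratic formula then gives s = -4 ± 2j.

s = -8, -4 ± 2j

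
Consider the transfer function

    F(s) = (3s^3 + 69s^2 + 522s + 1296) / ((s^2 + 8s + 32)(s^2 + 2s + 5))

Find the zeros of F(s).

Set the numerator to zero: 3s^3 + 69s^2 + 522s + 1296 = 0, i.e. 3·(s^3 + 23s^2 + 174s + 432) = 0.
Factoring: (s + 9)(s + 6)(s + 8) = 0.

s = -9, -6, -8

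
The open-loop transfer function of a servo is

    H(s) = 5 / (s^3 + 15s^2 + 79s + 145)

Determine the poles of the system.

The poles are the roots of the denominator s^3 + 15s^2 + 79s + 145 = 0.
Trying s = -5: the polynomial evaluates to 0, so (s + 5) is a factor.
Dividing out leaves s^2 + 10s + 29 = 0.
The quadratic formula then gives s = -5 ± 2j.

s = -5, -5 + 2j, -5 - 2j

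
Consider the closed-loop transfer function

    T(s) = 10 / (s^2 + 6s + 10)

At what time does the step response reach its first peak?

t_p ≈ 3.142 s

Comparing s^2 + 6s + 10 to s^2 + 2ζωₙs + ωₙ²: ωₙ = √10 ≈ 3.162 rad/s and ζ = 6/(2·√10) ≈ 0.9487.
ζωₙ = 6/2 = 3, so ω_d = ωₙ√(1−ζ²) = √(ωₙ² − (ζωₙ)²) = √(10 − 3²) = √1 = 1 rad/s.
t_p = π/ω_d = π/1 ≈ 3.142 s.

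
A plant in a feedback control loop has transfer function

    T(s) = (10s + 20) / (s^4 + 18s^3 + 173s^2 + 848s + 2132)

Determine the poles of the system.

The poles are the roots of the denominator s^4 + 18s^3 + 173s^2 + 848s + 2132 = 0.
No real roots exist; factor into two real quadratics: (s^2 + 8s + 52)(s^2 + 10s + 41) = 0.
Each quadratic gives a conjugate pair via the quadratic formula.

s = -4 + 6j, -4 - 6j, -5 + 4j, -5 - 4j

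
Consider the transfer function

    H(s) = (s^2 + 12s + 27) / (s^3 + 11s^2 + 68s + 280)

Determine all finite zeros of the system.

s = -3, -9

Set the numerator to zero: s^2 + 12s + 27 = 0.
Factoring: (s + 3)(s + 9) = 0.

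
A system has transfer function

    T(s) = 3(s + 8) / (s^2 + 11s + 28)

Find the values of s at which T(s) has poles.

The poles are the roots of the denominator s^2 + 11s + 28 = 0.
Factoring: (s + 7)(s + 4) = 0, so s = -7 and s = -4.

s = -7, -4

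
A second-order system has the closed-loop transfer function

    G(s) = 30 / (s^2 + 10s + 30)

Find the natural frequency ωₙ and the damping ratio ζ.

ωₙ ≈ 5.477 rad/s, ζ ≈ 0.9129

Compare the denominator to the standard form s^2 + 2ζωₙs + ωₙ².
ωₙ² = 30, so ωₙ = √30 ≈ 5.477 rad/s.
2ζωₙ = 10, so ζ = 10/(2·√30) ≈ 0.9129.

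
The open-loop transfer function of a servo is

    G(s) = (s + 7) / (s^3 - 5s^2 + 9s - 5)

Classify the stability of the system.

unstable

The denominator s^3 - 5s^2 + 9s - 5 factors as (s - 1)(s^2 - 4s + 5), giving poles at s = 1, 2 ± j.
Since the pole(s) at s = 1, 2 ± j lie in the right half-plane, the system is unstable.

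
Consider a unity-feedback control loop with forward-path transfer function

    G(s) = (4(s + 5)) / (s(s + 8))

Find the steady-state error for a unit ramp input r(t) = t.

G(s) has one pole at the origin.
This is a Type 1 system. Kv = lim_{s→0} s·G(s) = 20/8 = 5/2.
e_ss = 1/Kv = 1/(5/2) = 2/5 ≈ 0.4000.

e_ss = 0.4000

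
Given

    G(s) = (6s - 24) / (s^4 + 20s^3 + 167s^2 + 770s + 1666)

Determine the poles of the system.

The poles are the roots of the denominator s^4 + 20s^3 + 167s^2 + 770s + 1666 = 0.
Trying s = -7: the polynomial evaluates to 0, so (s + 7) is a factor.
Dividing out leaves s^3 + 13s^2 + 76s + 238 = 0.
This factors further as (s^2 + 6s + 34)(s + 7) = 0.

s = -3 ± 5j, -7, -7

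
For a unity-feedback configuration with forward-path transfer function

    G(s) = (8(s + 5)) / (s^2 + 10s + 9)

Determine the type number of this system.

The denominator has no factor of s at the origin — no free integrator — so this is a Type 0 system.

Type 0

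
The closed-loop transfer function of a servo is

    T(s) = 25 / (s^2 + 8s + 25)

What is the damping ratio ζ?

Compare the denominator to the standard form s^2 + 2ζωₙs + ωₙ².
ωₙ² = 25, so ωₙ = 5 rad/s.
2ζωₙ = 8, so ζ = 8/(2·5) = 0.8.
With ζ = 0.8 the response is underdamped.

ζ = 0.8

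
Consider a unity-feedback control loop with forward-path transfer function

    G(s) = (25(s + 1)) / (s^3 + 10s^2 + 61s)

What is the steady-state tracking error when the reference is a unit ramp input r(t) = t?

G(s) has one pole at the origin.
This is a Type 1 system. Kv = lim_{s→0} s·G(s) = 25/61.
e_ss = 1/Kv = 1/(25/61) = 61/25 ≈ 2.440.

e_ss = 2.440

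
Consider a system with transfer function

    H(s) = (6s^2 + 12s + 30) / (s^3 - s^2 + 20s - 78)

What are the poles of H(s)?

s = -1 + 5j, -1 - 5j, 3

The poles are the roots of the denominator s^3 - s^2 + 20s - 78 = 0.
Trying s = 3: the polynomial evaluates to 0, so (s - 3) is a factor.
Dividing out leaves s^2 + 2s + 26 = 0.
The quadratic formula then gives s = -1 ± 5j.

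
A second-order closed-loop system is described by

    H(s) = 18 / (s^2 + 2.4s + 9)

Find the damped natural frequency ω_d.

Comparing s^2 + 2.4s + 9 to s^2 + 2ζωₙs + ωₙ²: ωₙ = 3 rad/s and ζ = 2.4/(2·3) = 0.4.
ζωₙ = 2.4/2 = 1.2, so ω_d = ωₙ√(1−ζ²) = √(ωₙ² − (ζωₙ)²) = √(9 − 1.2²) = √7.56 ≈ 2.750 rad/s.

ω_d ≈ 2.750 rad/s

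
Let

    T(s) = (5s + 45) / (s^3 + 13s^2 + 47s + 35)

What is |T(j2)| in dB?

|T(j2)|_dB ≈ -5.58 dB

Substitute s = j2: numerator = 45 + j10, denominator = -17 + j86.
|T(j2)| = |45 + j10| / |-17 + j86| = 46.098 / 87.664 ≈ 0.5258.
In decibels: 20·log₁₀(0.5258) ≈ -5.58 dB.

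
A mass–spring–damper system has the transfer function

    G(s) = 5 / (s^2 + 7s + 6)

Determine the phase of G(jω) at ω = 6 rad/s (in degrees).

∠G(j6) ≈ -125.5°

At s = j6: numerator = 5, denominator = -30 + j42.
∠G = ∠num − ∠den = 0° − (125.54°) = -125.5°.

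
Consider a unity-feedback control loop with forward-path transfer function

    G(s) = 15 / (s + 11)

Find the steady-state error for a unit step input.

e_ss = 0.4231

G(s) has no poles at the origin.
This is a Type 0 system. Kp = lim_{s→0} G(s) = 15/11.
e_ss = 1/(1 + Kp) = 1/(1 + 15/11) = 11/26 ≈ 0.4231.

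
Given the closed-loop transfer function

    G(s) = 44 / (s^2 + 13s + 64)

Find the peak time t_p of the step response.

Comparing s^2 + 13s + 64 to s^2 + 2ζωₙs + ωₙ²: ωₙ = 8 rad/s and ζ = 13/(2·8) = 0.8125.
ζωₙ = 13/2 = 6.5, so ω_d = ωₙ√(1−ζ²) = √(ωₙ² − (ζωₙ)²) = √(64 − 6.5²) = √21.75 ≈ 4.664 rad/s.
t_p = π/ω_d = π/4.664 ≈ 0.6736 s.

t_p ≈ 0.6736 s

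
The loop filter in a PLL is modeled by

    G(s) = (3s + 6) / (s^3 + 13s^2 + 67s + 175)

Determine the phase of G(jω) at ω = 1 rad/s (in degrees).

∠G(j1) ≈ 4.399°

At s = j1: numerator = 6 + j3, denominator = 162 + j66.
∠G = ∠num − ∠den = 26.565° − (22.166°) = 4.399°.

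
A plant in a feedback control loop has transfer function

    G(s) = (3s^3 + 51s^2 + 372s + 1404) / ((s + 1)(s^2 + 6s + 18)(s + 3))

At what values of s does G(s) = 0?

s = -9, -4 ± 6j

Set the numerator to zero: 3s^3 + 51s^2 + 372s + 1404 = 0, i.e. 3·(s^3 + 17s^2 + 124s + 468) = 0.
Factoring: (s + 9)(s^2 + 8s + 52) = 0.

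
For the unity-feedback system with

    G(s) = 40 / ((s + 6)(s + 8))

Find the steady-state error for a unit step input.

G(s) has no poles at the origin.
This is a Type 0 system. Kp = lim_{s→0} G(s) = 40/48 = 5/6.
e_ss = 1/(1 + Kp) = 1/(1 + 5/6) = 6/11 ≈ 0.5455.

e_ss = 0.5455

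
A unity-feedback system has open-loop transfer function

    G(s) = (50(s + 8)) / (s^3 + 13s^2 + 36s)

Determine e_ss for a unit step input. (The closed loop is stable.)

e_ss = 0

G(s) has one pole at the origin.
This is a Type 1 system; for a step input the steady-state error is zero.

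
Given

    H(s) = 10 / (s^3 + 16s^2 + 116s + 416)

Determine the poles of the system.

s = -4 + 6j, -4 - 6j, -8

The poles are the roots of the denominator s^3 + 16s^2 + 116s + 416 = 0.
Trying s = -8: the polynomial evaluates to 0, so (s + 8) is a factor.
Dividing out leaves s^2 + 8s + 52 = 0.
The quadratic formula then gives s = -4 ± 6j.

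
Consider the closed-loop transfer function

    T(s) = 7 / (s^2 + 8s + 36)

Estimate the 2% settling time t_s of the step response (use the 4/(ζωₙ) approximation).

t_s ≈ 1 s

Comparing s^2 + 8s + 36 to s^2 + 2ζωₙs + ωₙ²: ωₙ = 6 rad/s and ζ = 8/(2·6) ≈ 0.6667.
ζωₙ = 8/2 = 4, so t_s ≈ 4/(ζωₙ) = 4/4 = 1 s.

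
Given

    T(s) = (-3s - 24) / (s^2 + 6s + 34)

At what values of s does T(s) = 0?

s = -8

Set the numerator to zero: -3s - 24 = 0, i.e. -3·(s + 8) = 0.
So s = -8.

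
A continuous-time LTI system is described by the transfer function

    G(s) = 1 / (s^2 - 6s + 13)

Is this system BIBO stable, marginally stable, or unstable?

The denominator s^2 - 6s + 13 factors as (s^2 - 6s + 13), giving poles at s = 3 ± 2j.
Since the pole(s) at s = 3 ± 2j lie in the right half-plane, the system is unstable.

unstable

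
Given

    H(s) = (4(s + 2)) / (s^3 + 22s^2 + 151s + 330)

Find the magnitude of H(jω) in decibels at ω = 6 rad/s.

|H(j6)|_dB ≈ -30.3 dB

Substitute s = j6: numerator = 8 + j24, denominator = -462 + j690.
|H(j6)| = |8 + j24| / |-462 + j690| = 25.298 / 830.39 ≈ 0.03047.
In decibels: 20·log₁₀(0.03047) ≈ -30.3 dB.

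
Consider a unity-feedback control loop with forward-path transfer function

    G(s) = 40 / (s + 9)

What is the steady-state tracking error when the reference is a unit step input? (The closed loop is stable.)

e_ss = 0.1837

G(s) has no poles at the origin.
This is a Type 0 system. Kp = lim_{s→0} G(s) = 40/9.
e_ss = 1/(1 + Kp) = 1/(1 + 40/9) = 9/49 ≈ 0.1837.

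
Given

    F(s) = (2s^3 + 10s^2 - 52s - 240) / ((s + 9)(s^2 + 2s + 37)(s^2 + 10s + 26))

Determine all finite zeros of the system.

Set the numerator to zero: 2s^3 + 10s^2 - 52s - 240 = 0, i.e. 2·(s^3 + 5s^2 - 26s - 120) = 0.
Factoring: (s + 6)(s + 4)(s - 5) = 0.

s = -6, -4, 5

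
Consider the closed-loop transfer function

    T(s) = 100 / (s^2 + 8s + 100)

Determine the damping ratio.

ζ = 0.4

Compare the denominator to the standard form s^2 + 2ζωₙs + ωₙ².
ωₙ² = 100, so ωₙ = 10 rad/s.
2ζωₙ = 8, so ζ = 8/(2·10) = 0.4.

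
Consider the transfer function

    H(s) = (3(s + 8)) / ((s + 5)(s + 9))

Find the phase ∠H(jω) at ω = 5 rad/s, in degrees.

∠H(j5) ≈ -42.05°

At s = j5: numerator = 24 + j15, denominator = 20 + j70.
∠H = ∠num − ∠den = 32.005° − (74.055°) = -42.05°.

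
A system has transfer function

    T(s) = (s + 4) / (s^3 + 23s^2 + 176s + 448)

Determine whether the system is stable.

stable

The denominator s^3 + 23s^2 + 176s + 448 factors as (s + 8)^2(s + 7), giving poles at s = -8, -8, -7.
Since all poles lie strictly in the left half-plane, the system is stable.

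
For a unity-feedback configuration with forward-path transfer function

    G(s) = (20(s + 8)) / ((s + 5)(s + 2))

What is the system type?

Type 0

The denominator has no factor of s at the origin — no free integrator — so this is a Type 0 system.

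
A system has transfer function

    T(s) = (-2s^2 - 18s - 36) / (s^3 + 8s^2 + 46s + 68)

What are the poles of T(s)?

s = -3 ± 5j, -2

The poles are the roots of the denominator s^3 + 8s^2 + 46s + 68 = 0.
Trying s = -2: the polynomial evaluates to 0, so (s + 2) is a factor.
Dividing out leaves s^2 + 6s + 34 = 0.
The quadratic formula then gives s = -3 ± 5j.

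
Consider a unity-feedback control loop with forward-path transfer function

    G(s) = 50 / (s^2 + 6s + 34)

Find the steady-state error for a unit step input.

e_ss = 0.4048

G(s) has no poles at the origin.
This is a Type 0 system. Kp = lim_{s→0} G(s) = 50/34 = 25/17.
e_ss = 1/(1 + Kp) = 1/(1 + 25/17) = 17/42 ≈ 0.4048.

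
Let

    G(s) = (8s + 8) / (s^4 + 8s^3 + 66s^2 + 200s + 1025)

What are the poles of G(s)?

s = ±5j, -4 ± 5j

The poles are the roots of the denominator s^4 + 8s^3 + 66s^2 + 200s + 1025 = 0.
No real roots exist; factor into two real quadratics: (s^2 + 25)(s^2 + 8s + 41) = 0.
Each quadratic gives a conjugate pair via the quadratic formula.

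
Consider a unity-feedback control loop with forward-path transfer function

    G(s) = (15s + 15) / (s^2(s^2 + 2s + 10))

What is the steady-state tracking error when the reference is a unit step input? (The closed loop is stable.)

G(s) has 2 poles at the origin.
This is a Type 2 system; for a step input the steady-state error is zero.

e_ss = 0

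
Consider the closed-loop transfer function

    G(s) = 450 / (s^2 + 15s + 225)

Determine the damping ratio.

Compare the denominator to the standard form s^2 + 2ζωₙs + ωₙ².
ωₙ² = 225, so ωₙ = 15 rad/s.
2ζωₙ = 15, so ζ = 15/(2·15) = 0.5.
With ζ = 0.5 the response is underdamped.

ζ = 0.5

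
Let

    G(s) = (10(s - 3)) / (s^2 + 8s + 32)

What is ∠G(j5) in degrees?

At s = j5: numerator = -30 + j50, denominator = 7 + j40.
∠G = ∠num − ∠den = 120.96° − (80.074°) = 40.89°.

∠G(j5) ≈ 40.89°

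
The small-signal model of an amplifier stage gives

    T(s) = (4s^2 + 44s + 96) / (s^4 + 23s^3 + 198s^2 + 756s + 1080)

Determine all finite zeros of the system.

Set the numerator to zero: 4s^2 + 44s + 96 = 0, i.e. 4·(s^2 + 11s + 24) = 0.
Factoring: (s + 8)(s + 3) = 0.

s = -8, -3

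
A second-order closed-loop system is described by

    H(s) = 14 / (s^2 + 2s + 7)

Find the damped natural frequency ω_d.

ω_d ≈ 2.449 rad/s

Comparing s^2 + 2s + 7 to s^2 + 2ζωₙs + ωₙ²: ωₙ = √7 ≈ 2.646 rad/s and ζ = 2/(2·√7) ≈ 0.3780.
ζωₙ = 2/2 = 1, so ω_d = ωₙ√(1−ζ²) = √(ωₙ² − (ζωₙ)²) = √(7 − 1²) = √6 ≈ 2.449 rad/s.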